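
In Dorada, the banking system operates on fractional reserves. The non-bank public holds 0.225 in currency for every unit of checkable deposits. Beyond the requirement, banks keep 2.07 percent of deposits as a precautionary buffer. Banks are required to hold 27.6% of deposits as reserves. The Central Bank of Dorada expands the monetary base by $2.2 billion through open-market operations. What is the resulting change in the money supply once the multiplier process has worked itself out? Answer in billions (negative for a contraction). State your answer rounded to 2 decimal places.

The money multiplier is m = (1 + c) / (rr + e + c) = (1 + 0.225) / (0.276 + 0.0207 + 0.225) ≈ 2.3481.
The purchase adds 2.2 billion of base, so ΔM = m × ΔMB = 2.3481 × (+2.2) ≈ 5.1658 billion.

$5.17 billion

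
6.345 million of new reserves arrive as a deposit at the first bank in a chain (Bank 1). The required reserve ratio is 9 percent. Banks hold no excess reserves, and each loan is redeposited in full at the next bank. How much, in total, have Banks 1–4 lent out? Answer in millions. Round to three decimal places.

Bank i lends (1 − rr)^i of the original deposit: Bank 1 lends 6.345·0.9100 ≈ 5.7740, Bank 2 lends 6.345·0.9100² ≈ 5.2543, and so on.
Summing a geometric series: total = 6.345·[0.9100·(1 − 0.9100^4) / (1 − 0.9100)] ≈ 20.1607 million.

20.161 million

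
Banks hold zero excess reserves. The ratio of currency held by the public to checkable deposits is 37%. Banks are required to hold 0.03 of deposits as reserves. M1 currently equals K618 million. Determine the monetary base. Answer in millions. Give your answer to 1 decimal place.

The money multiplier is m = (1 + c) / (rr + c) = (1 + 0.37) / (0.03 + 0.37) = 3.42500.
MB = M / m = 618 / 3.42500 ≈ 180.438 million.

K180.4 million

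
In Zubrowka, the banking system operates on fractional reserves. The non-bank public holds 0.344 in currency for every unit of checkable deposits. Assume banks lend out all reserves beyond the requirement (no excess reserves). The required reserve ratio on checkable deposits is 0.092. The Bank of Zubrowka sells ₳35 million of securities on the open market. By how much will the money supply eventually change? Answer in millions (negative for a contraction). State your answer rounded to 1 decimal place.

-107.9 million

The money multiplier is m = (1 + c) / (rr + c) = (1 + 0.344) / (0.092 + 0.344) ≈ 3.0826.
The sale removes 35 million of base, so ΔM = m × ΔMB = 3.0826 × (−35) = -107.891 million.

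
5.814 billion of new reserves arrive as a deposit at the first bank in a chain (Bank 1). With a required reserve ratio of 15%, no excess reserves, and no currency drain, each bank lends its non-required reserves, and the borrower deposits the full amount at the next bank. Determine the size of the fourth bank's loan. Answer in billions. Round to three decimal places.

3.035 billion

Each bank lends a fraction (1 − rr) = 0.8500 of the deposit it receives, so Bank 4 receives 5.814·0.8500^3 and lends 5.814·0.8500^4 ≈ 3.0349 billion.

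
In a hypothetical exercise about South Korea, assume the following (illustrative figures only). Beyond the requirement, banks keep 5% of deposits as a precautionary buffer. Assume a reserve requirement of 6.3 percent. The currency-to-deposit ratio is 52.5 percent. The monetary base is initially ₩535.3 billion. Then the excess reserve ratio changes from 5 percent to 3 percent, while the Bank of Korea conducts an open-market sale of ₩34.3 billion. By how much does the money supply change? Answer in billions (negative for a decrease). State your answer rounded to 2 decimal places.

-43.23 billion

Before: m₁ = (1 + 0.525) / (0.063 + 0.05 + 0.525) ≈ 2.390282, MB₁ = 535.3, so M₁ = 2.390282 × 535.3 ≈ 1279.518 billion.
After: m₂ = (1 + 0.525) / (0.063 + 0.03 + 0.525) ≈ 2.467638, MB₂ = 535.3 − 34.3 = 501, so M₂ = 2.467638 × 501 ≈ 1236.2866 billion.
ΔM = M₂ − M₁ = 1236.2866 − 1279.518 = -43.2314 billion.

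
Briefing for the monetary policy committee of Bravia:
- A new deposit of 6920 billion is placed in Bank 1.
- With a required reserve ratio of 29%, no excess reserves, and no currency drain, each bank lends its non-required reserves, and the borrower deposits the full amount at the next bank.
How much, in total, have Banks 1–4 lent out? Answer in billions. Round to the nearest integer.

Bank i lends (1 − rr)^i of the original deposit: Bank 1 lends 6920·0.7100 = 4913.2000, Bank 2 lends 6920·0.7100² = 3488.3720, and so on.
Summing a geometric series: total = 6920·[0.7100·(1 − 0.7100^4) / (1 − 0.7100)] ≈ 12636.8044 billion.

12637 billion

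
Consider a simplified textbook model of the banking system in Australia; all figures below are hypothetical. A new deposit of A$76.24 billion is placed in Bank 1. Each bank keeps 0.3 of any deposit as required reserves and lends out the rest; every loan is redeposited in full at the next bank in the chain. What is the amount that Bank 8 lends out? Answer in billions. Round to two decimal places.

A$4.40 billion

Each bank lends a fraction (1 − rr) = 0.7000 of the deposit it receives, so Bank 8 receives 76.24·0.7000^7 and lends 76.24·0.7000^8 ≈ 4.3951 billion.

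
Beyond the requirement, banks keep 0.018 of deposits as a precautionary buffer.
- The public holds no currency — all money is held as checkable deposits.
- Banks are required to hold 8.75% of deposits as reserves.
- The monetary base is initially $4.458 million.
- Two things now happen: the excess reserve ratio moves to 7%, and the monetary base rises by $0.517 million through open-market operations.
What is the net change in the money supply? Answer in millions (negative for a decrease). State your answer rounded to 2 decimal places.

-10.67 million

Before: m₁ = 1 / (0.0875 + 0.018) ≈ 9.4787, MB₁ = 4.458, so M₁ = 9.4787 × 4.458 ≈ 42.256 million.
After: m₂ = 1 / (0.0875 + 0.07) ≈ 6.3492, MB₂ = 4.458 + 0.517 = 4.975, so M₂ = 6.3492 × 4.975 ≈ 31.5873 million.
ΔM = M₂ − M₁ = 31.5873 − 42.256 = -10.6687 million.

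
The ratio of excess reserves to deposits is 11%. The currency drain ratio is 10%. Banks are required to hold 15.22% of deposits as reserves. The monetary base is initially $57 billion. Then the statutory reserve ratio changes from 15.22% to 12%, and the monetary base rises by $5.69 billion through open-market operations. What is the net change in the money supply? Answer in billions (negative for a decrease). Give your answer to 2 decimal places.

Before: m₁ = (1 + 0.1) / (0.1522 + 0.11 + 0.1) ≈ 3.03700, MB₁ = 57, so M₁ = 3.03700 × 57 = 173.109 billion.
After: m₂ = (1 + 0.1) / (0.12 + 0.11 + 0.1) ≈ 3.33333, MB₂ = 57 + 5.69 = 62.69, so M₂ = 3.33333 × 62.69 ≈ 208.9665 billion.
ΔM = M₂ − M₁ = 208.9665 − 173.109 = 35.8575 billion.

$35.86 billion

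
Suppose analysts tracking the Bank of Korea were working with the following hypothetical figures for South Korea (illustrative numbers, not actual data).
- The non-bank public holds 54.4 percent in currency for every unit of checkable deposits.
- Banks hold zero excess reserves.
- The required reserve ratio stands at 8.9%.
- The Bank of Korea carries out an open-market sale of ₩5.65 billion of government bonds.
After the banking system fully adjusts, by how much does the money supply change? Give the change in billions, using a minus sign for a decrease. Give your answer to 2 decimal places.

-13.78 billion

The money multiplier is m = (1 + c) / (rr + c) = (1 + 0.544) / (0.089 + 0.544) ≈ 2.4392.
The sale removes 5.65 billion of base, so ΔM = m × ΔMB = 2.4392 × (−5.65) ≈ -13.7815 billion.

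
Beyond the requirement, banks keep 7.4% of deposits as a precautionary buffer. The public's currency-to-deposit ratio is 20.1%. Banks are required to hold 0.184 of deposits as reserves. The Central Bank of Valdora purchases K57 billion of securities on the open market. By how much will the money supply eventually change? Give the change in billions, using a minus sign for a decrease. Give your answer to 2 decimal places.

The money multiplier is m = (1 + c) / (rr + e + c) = (1 + 0.201) / (0.184 + 0.074 + 0.201) ≈ 2.61656.
The purchase adds 57 billion of base, so ΔM = m × ΔMB = 2.61656 × (+57) ≈ 149.1439 billion.

K149.14 billion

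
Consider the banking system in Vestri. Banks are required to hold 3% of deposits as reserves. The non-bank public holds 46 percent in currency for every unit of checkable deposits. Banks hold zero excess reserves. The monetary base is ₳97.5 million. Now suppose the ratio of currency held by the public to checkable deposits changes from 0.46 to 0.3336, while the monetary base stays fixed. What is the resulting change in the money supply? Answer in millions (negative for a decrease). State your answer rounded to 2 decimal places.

₳67.10 million

Initially m₁ = (1 + 0.46) / (0.03 + 0.46) ≈ 2.97959, so M₁ = 2.97959 × 97.5 ≈ 290.51 million.
After the change m₂ = (1 + 0.3336) / (0.03 + 0.3336) ≈ 3.66777, so M₂ = 3.66777 × 97.5 ≈ 357.6076 million.
ΔM = M₂ − M₁ = 357.6076 − 290.51 = 67.0976 million.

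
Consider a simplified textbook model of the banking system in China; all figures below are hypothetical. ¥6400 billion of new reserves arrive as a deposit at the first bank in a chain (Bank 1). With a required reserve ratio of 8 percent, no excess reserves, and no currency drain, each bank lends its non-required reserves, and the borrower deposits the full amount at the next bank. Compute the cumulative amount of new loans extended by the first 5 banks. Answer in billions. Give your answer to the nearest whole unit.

¥25092 billion

Bank i lends (1 − rr)^i of the original deposit: Bank 1 lends 6400·0.9200 = 5888.0000, Bank 2 lends 6400·0.9200² = 5416.9600, and so on.
Summing a geometric series: total = 6400·[0.9200·(1 − 0.9200^5) / (1 − 0.9200)] ≈ 25091.5999 billion.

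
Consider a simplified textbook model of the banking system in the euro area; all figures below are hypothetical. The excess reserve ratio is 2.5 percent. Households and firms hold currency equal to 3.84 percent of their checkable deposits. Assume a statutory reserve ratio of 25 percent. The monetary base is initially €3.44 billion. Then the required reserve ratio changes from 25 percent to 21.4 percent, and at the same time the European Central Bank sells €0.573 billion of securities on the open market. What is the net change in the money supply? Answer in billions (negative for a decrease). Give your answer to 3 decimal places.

Before: m₁ = (1 + 0.0384) / (0.25 + 0.025 + 0.0384) ≈ 3.31334, MB₁ = 3.44, so M₁ = 3.31334 × 3.44 ≈ 11.3979 billion.
After: m₂ = (1 + 0.0384) / (0.214 + 0.025 + 0.0384) ≈ 3.74333, MB₂ = 3.44 − 0.573 = 2.867, so M₂ = 3.74333 × 2.867 ≈ 10.7321 billion.
ΔM = M₂ − M₁ = 10.7321 − 11.3979 = -0.6658 billion.

-0.666 billion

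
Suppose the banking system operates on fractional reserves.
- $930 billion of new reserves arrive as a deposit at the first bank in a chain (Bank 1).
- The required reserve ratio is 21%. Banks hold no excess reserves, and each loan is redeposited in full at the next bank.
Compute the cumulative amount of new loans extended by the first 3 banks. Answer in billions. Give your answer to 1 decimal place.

$1773.6 billion

Bank i lends (1 − rr)^i of the original deposit: Bank 1 lends 930·0.7900 = 734.7000, Bank 2 lends 930·0.7900² = 580.4130, and so on.
Summing a geometric series: total = 930·[0.7900·(1 − 0.7900^3) / (1 − 0.7900)] ≈ 1773.6393 billion.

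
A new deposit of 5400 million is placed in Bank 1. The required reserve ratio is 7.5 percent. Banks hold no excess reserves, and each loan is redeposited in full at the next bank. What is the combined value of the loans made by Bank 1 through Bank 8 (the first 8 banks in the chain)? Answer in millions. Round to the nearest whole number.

30905 million

Bank i lends (1 − rr)^i of the original deposit: Bank 1 lends 5400·0.9250 = 4995.0000, Bank 2 lends 5400·0.9250² = 4620.3750, and so on.
Summing a geometric series: total = 5400·[0.9250·(1 − 0.9250^8) / (1 − 0.9250)] ≈ 30904.9421 million.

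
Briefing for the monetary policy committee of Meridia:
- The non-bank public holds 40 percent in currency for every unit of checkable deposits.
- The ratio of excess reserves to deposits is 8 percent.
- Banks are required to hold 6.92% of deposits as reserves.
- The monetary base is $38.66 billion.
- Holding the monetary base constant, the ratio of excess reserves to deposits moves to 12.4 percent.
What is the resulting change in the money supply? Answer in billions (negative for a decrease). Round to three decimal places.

-7.310 billion

Initially m₁ = (1 + 0.4) / (0.0692 + 0.08 + 0.4) ≈ 2.549162, so M₁ = 2.549162 × 38.66 ≈ 98.5506 billion.
After the change m₂ = (1 + 0.4) / (0.0692 + 0.124 + 0.4) ≈ 2.360081, so M₂ = 2.360081 × 38.66 ≈ 91.2407 billion.
ΔM = M₂ − M₁ = 91.2407 − 98.5506 = -7.3099 billion.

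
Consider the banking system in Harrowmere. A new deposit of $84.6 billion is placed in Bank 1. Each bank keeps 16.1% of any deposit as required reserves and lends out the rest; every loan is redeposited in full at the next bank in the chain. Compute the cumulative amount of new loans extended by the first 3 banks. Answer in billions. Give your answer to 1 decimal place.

Bank i lends (1 − rr)^i of the original deposit: Bank 1 lends 84.6·0.8390 = 70.9794, Bank 2 lends 84.6·0.8390² ≈ 59.5517, and so on.
Summing a geometric series: total = 84.6·[0.8390·(1 − 0.8390^3) / (1 − 0.8390)] ≈ 180.4950 billion.

$180.5 billion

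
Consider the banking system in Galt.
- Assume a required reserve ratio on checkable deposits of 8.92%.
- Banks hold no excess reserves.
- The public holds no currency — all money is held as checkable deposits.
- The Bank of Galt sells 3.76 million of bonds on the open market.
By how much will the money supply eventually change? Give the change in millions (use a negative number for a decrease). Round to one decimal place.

-42.2 million

The simple money multiplier is m = 1/rr = 1/0.0892 ≈ 11.2108.
An open-market sale reduces the monetary base by 3.76 million, so ΔM = m × ΔMB = 11.2108 × (−3.76) ≈ -42.1526 million.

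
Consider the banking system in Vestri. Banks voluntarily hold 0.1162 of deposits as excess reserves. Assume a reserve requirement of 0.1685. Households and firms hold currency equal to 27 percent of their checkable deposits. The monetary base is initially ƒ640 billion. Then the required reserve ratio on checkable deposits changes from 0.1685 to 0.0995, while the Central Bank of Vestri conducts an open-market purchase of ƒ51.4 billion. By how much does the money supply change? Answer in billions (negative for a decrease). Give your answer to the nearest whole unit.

Before: m₁ = (1 + 0.27) / (0.1685 + 0.1162 + 0.27) ≈ 2.2895, MB₁ = 640, so M₁ = 2.2895 × 640 = 1465.28 billion.
After: m₂ = (1 + 0.27) / (0.0995 + 0.1162 + 0.27) ≈ 2.6148, MB₂ = 640 + 51.4 = 691.4, so M₂ = 2.6148 × 691.4 ≈ 1807.8727 billion.
ΔM = M₂ − M₁ = 1807.8727 − 1465.28 = 342.5927 billion.

ƒ343 billion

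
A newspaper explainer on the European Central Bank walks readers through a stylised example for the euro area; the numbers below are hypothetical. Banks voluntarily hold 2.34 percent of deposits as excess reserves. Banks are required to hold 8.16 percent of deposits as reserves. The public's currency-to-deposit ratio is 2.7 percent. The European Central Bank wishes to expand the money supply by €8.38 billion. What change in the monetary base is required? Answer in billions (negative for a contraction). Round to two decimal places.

The money multiplier is m = (1 + c) / (rr + e + c) = (1 + 0.027) / (0.0816 + 0.0234 + 0.027) ≈ 7.7803.
ΔMB = ΔM / m = (+8.38) / 7.7803 ≈ 1.0771 billion.

€1.08 billion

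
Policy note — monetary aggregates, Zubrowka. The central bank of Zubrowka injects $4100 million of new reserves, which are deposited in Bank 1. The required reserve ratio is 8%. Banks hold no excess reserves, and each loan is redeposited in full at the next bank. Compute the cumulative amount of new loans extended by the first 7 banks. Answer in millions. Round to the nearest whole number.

$20848 million

Bank i lends (1 − rr)^i of the original deposit: Bank 1 lends 4100·0.9200 = 3772.0000, Bank 2 lends 4100·0.9200² = 3470.2400, and so on.
Summing a geometric series: total = 4100·[0.9200·(1 − 0.9200^7) / (1 − 0.9200)] ≈ 20847.5328 million.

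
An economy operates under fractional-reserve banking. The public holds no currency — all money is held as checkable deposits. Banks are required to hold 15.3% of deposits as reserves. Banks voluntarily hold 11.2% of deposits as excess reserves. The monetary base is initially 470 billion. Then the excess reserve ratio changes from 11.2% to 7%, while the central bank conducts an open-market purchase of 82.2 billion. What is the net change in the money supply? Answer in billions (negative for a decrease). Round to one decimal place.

702.6 billion

Before: m₁ = 1 / (0.153 + 0.112) ≈ 3.77358, MB₁ = 470, so M₁ = 3.77358 × 470 = 1773.5826 billion.
After: m₂ = 1 / (0.153 + 0.07) ≈ 4.48430, MB₂ = 470 + 82.2 = 552.2, so M₂ = 4.48430 × 552.2 ≈ 2476.2305 billion.
ΔM = M₂ − M₁ = 2476.2305 − 1773.5826 = 702.6479 billion.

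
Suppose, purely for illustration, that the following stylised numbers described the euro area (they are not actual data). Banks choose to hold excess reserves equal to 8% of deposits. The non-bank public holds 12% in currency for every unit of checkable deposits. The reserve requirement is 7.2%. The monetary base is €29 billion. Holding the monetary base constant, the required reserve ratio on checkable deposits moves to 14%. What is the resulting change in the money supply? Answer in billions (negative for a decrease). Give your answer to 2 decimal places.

-23.88 billion

Initially m₁ = (1 + 0.12) / (0.072 + 0.08 + 0.12) ≈ 4.11765, so M₁ = 4.11765 × 29 ≈ 119.4119 billion.
After the change m₂ = (1 + 0.12) / (0.14 + 0.08 + 0.12) ≈ 3.29412, so M₂ = 3.29412 × 29 ≈ 95.5295 billion.
ΔM = M₂ − M₁ = 95.5295 − 119.4119 = -23.8824 billion.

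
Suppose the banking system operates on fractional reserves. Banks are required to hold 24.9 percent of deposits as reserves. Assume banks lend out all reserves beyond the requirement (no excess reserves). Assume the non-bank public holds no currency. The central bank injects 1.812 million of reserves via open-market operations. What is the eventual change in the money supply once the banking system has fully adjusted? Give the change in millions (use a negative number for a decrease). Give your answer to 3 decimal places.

The simple money multiplier is m = 1/rr = 1/0.249 ≈ 4.01606.
An open-market purchase increases the monetary base by 1.812 million, so ΔM = m × ΔMB = 4.01606 × 1.812 ≈ 7.2771 million.

7.277 million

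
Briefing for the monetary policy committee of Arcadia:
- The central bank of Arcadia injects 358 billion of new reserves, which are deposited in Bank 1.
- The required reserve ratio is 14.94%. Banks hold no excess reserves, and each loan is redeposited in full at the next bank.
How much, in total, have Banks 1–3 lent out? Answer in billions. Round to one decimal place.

783.9 billion

Bank i lends (1 − rr)^i of the original deposit: Bank 1 lends 358·0.8506 = 304.5148, Bank 2 lends 358·0.8506² ≈ 259.0203, and so on.
Summing a geometric series: total = 358·[0.8506·(1 − 0.8506^3) / (1 − 0.8506)] ≈ 783.8577 billion.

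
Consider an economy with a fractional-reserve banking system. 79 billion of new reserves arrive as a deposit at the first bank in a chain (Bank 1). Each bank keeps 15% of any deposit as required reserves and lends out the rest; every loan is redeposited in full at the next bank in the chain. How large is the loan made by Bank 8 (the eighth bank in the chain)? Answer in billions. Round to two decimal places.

Each bank lends a fraction (1 − rr) = 0.8500 of the deposit it receives, so Bank 8 receives 79·0.8500^7 and lends 79·0.8500^8 ≈ 21.5268 billion.

21.53 billion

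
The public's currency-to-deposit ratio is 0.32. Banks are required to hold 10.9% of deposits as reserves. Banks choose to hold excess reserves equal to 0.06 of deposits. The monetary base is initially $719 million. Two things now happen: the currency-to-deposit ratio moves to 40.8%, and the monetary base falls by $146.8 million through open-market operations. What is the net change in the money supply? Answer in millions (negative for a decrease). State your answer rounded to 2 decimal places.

Before: m₁ = (1 + 0.32) / (0.109 + 0.06 + 0.32) ≈ 2.699387, MB₁ = 719, so M₁ = 2.699387 × 719 ≈ 1940.8593 million.
After: m₂ = (1 + 0.408) / (0.109 + 0.06 + 0.408) ≈ 2.440208, MB₂ = 719 − 146.8 = 572.2, so M₂ = 2.440208 × 572.2 ≈ 1396.287 million.
ΔM = M₂ − M₁ = 1396.287 − 1940.8593 = -544.5723 million.

-544.57 million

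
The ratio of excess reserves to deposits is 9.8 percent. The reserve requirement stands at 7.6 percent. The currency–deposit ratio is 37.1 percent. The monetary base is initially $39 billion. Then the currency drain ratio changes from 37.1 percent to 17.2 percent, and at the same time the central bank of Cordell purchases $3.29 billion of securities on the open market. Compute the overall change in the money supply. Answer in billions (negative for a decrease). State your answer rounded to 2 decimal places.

Before: m₁ = (1 + 0.371) / (0.076 + 0.098 + 0.371) ≈ 2.51560, MB₁ = 39, so M₁ = 2.51560 × 39 = 98.1084 billion.
After: m₂ = (1 + 0.172) / (0.076 + 0.098 + 0.172) ≈ 3.38728, MB₂ = 39 + 3.29 = 42.29, so M₂ = 3.38728 × 42.29 ≈ 143.2481 billion.
ΔM = M₂ − M₁ = 143.2481 − 98.1084 = 45.1397 billion.

$45.14 billion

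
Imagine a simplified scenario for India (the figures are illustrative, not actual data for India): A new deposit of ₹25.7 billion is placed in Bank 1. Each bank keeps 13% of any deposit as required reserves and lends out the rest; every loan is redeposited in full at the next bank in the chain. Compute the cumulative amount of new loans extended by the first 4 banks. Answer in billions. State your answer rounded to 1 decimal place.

Bank i lends (1 − rr)^i of the original deposit: Bank 1 lends 25.7·0.8700 = 22.3590, Bank 2 lends 25.7·0.8700² ≈ 19.4523, and so on.
Summing a geometric series: total = 25.7·[0.8700·(1 − 0.8700^4) / (1 − 0.8700)] ≈ 73.4583 billion.

₹73.5 billion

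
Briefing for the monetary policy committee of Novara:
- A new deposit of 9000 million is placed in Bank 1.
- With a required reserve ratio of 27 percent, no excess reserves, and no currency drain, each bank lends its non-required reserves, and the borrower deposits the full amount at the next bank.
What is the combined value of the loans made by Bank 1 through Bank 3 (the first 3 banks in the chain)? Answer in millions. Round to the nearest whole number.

Bank i lends (1 − rr)^i of the original deposit: Bank 1 lends 9000·0.7300 = 6570.0000, Bank 2 lends 9000·0.7300² = 4796.1000, and so on.
Summing a geometric series: total = 9000·[0.7300·(1 − 0.7300^3) / (1 − 0.7300)] = 14867.2530 million.

14867 million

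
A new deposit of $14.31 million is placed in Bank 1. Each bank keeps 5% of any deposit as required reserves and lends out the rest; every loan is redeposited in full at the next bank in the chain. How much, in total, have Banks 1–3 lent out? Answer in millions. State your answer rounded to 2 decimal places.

Bank i lends (1 − rr)^i of the original deposit: Bank 1 lends 14.31·0.9500 = 13.5945, Bank 2 lends 14.31·0.9500² ≈ 12.9148, and so on.
Summing a geometric series: total = 14.31·[0.9500·(1 − 0.9500^3) / (1 − 0.9500)] ≈ 38.7783 million.

$38.78 million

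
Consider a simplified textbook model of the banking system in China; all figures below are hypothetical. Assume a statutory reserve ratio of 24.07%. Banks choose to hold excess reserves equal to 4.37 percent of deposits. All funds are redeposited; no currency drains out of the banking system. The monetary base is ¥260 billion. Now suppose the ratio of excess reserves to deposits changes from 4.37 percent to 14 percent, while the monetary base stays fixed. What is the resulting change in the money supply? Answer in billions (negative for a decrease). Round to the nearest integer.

Initially m₁ = 1 / (0.2407 + 0.0437) ≈ 3.5162, so M₁ = 3.5162 × 260 = 914.212 billion.
After the change m₂ = 1 / (0.2407 + 0.14) ≈ 2.6267, so M₂ = 2.6267 × 260 = 682.942 billion.
ΔM = M₂ − M₁ = 682.942 − 914.212 = -231.27 billion.

-231 billion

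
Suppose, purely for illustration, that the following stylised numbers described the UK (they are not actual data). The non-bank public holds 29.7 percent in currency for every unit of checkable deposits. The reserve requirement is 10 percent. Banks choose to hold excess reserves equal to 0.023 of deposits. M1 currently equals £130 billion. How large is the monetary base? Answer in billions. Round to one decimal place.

£42.1 billion

The money multiplier is m = (1 + c) / (rr + e + c) = (1 + 0.297) / (0.1 + 0.023 + 0.297) ≈ 3.08810.
MB = M / m = 130 / 3.08810 ≈ 42.0971 billion.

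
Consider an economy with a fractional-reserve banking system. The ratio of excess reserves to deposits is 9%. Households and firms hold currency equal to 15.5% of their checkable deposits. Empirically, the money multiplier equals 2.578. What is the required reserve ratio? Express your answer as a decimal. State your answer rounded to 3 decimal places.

0.203

Using m = 2.578. Since m = (1 + c)/(c + rr + e), the denominator satisfies c + rr + e = (1 + c)/m = (1 + 0.155) / 2.578 ≈ 0.448022.
With c = 0.155 and e = 0.09, the required reserve ratio is 0.448022 − 0.155 − 0.09 = 0.203022.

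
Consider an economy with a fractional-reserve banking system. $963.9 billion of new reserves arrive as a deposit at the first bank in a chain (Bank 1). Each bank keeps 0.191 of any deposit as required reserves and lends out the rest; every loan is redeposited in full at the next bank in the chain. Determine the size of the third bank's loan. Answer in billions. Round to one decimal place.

$510.4 billion

Each bank lends a fraction (1 − rr) = 0.8090 of the deposit it receives, so Bank 3 receives 963.9·0.8090^2 and lends 963.9·0.8090^3 ≈ 510.3611 billion.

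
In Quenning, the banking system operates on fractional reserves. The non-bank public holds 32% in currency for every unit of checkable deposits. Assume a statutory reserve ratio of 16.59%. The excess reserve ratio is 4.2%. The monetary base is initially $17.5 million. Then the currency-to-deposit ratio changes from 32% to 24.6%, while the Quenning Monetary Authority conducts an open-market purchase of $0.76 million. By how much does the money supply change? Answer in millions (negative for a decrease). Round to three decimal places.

$6.367 million

Before: m₁ = (1 + 0.32) / (0.1659 + 0.042 + 0.32) ≈ 2.500474, MB₁ = 17.5, so M₁ = 2.500474 × 17.5 ≈ 43.7583 million.
After: m₂ = (1 + 0.246) / (0.1659 + 0.042 + 0.246) ≈ 2.745098, MB₂ = 17.5 + 0.76 = 18.26, so M₂ = 2.745098 × 18.26 ≈ 50.1255 million.
ΔM = M₂ − M₁ = 50.1255 − 43.7583 = 6.3672 million.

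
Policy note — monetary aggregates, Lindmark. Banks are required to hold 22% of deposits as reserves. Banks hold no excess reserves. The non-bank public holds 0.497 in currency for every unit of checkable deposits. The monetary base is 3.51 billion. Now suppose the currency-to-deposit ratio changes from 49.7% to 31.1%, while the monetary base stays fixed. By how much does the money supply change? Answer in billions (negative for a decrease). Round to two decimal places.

1.34 billion

Initially m₁ = (1 + 0.497) / (0.22 + 0.497) ≈ 2.0879, so M₁ = 2.0879 × 3.51 ≈ 7.3285 billion.
After the change m₂ = (1 + 0.311) / (0.22 + 0.311) ≈ 2.4689, so M₂ = 2.4689 × 3.51 ≈ 8.6658 billion.
ΔM = M₂ − M₁ = 8.6658 − 7.3285 = 1.3373 billion.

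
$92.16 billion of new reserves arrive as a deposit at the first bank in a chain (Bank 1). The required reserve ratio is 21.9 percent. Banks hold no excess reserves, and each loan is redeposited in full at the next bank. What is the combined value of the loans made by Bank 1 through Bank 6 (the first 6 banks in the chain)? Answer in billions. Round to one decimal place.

Bank i lends (1 − rr)^i of the original deposit: Bank 1 lends 92.16·0.7810 ≈ 71.9770, Bank 2 lends 92.16·0.7810² ≈ 56.2140, and so on.
Summing a geometric series: total = 92.16·[0.7810·(1 − 0.7810^6) / (1 − 0.7810)] ≈ 254.0762 billion.

$254.1 billion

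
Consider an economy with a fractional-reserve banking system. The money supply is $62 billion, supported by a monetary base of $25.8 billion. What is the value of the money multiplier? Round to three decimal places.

2.403

The money multiplier is m = M / MB = 62 / 25.8 ≈ 2.40310.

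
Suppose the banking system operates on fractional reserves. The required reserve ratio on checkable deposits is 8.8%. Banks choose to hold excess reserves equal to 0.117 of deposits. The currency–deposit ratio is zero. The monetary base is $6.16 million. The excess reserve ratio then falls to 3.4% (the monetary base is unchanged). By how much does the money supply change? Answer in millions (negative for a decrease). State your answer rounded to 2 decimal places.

Initially m₁ = 1 / (0.088 + 0.117) ≈ 4.8780, so M₁ = 4.8780 × 6.16 ≈ 30.0485 million.
After the change m₂ = 1 / (0.088 + 0.034) ≈ 8.1967, so M₂ = 8.1967 × 6.16 ≈ 50.4917 million.
ΔM = M₂ − M₁ = 50.4917 − 30.0485 = 20.4432 million.

$20.44 million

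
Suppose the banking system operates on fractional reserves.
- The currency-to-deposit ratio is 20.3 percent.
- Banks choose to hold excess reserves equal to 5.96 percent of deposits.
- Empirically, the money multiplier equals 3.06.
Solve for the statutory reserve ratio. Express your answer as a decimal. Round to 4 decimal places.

0.1305

Using m = 3.06. Since m = (1 + c)/(c + rr + e), the denominator satisfies c + rr + e = (1 + c)/m = (1 + 0.203) / 3.06 ≈ 0.393137.
With c = 0.203 and e = 0.0596, the statutory reserve ratio is 0.393137 − 0.203 − 0.0596 = 0.130537.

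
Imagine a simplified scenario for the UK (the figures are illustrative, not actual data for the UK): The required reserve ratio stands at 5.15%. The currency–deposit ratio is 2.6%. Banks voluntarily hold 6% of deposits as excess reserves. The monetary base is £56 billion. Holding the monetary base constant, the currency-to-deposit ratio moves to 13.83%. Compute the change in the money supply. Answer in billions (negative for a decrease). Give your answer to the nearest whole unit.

-163 billion

Initially m₁ = (1 + 0.026) / (0.0515 + 0.06 + 0.026) ≈ 7.4618, so M₁ = 7.4618 × 56 = 417.8608 billion.
After the change m₂ = (1 + 0.1383) / (0.0515 + 0.06 + 0.1383) ≈ 4.5568, so M₂ = 4.5568 × 56 = 255.1808 billion.
ΔM = M₂ − M₁ = 255.1808 − 417.8608 = -162.68 billion.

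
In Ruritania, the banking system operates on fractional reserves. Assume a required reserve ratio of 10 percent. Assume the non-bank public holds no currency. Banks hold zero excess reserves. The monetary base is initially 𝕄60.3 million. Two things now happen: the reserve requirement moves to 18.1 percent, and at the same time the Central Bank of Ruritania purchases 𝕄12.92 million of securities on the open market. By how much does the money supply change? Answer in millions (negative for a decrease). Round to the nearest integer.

-198 million

Before: m₁ = 1 / (0.1) = 10, MB₁ = 60.3, so M₁ = 10 × 60.3 = 603 million.
After: m₂ = 1 / (0.181) ≈ 5.5249, MB₂ = 60.3 + 12.92 = 73.22, so M₂ = 5.5249 × 73.22 ≈ 404.5332 million.
ΔM = M₂ − M₁ = 404.5332 − 603 = -198.4668 million.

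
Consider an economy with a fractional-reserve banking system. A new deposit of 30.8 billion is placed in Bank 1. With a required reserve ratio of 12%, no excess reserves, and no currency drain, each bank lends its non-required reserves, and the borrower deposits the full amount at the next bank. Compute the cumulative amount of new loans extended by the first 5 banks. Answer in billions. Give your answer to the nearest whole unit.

Bank i lends (1 − rr)^i of the original deposit: Bank 1 lends 30.8·0.8800 = 27.1040, Bank 2 lends 30.8·0.8800² ≈ 23.8515, and so on.
Summing a geometric series: total = 30.8·[0.8800·(1 − 0.8800^5) / (1 − 0.8800)] ≈ 106.6696 billion.

107 billion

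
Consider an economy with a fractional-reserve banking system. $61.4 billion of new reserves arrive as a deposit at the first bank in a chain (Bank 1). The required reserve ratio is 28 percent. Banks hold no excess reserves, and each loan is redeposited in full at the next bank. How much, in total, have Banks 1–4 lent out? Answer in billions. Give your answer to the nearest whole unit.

Bank i lends (1 − rr)^i of the original deposit: Bank 1 lends 61.4·0.7200 = 44.2080, Bank 2 lends 61.4·0.7200² ≈ 31.8298, and so on.
Summing a geometric series: total = 61.4·[0.7200·(1 − 0.7200^4) / (1 − 0.7200)] ≈ 115.4557 billion.

$115 billion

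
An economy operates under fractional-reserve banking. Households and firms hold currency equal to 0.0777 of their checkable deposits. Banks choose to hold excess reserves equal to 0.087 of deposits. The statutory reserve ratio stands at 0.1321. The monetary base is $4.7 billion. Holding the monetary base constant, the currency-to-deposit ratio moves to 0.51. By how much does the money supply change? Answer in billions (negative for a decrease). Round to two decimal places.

Initially m₁ = (1 + 0.0777) / (0.1321 + 0.087 + 0.0777) ≈ 3.6311, so M₁ = 3.6311 × 4.7 ≈ 17.0662 billion.
After the change m₂ = (1 + 0.51) / (0.1321 + 0.087 + 0.51) ≈ 2.0710, so M₂ = 2.0710 × 4.7 = 9.7337 billion.
ΔM = M₂ − M₁ = 9.7337 − 17.0662 = -7.3325 billion.

-7.33 billion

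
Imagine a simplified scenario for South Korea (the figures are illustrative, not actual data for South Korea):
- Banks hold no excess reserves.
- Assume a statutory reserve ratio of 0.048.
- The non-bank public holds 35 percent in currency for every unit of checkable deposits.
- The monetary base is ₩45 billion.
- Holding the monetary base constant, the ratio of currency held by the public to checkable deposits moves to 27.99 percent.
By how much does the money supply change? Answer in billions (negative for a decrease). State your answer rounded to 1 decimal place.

Initially m₁ = (1 + 0.35) / (0.048 + 0.35) ≈ 3.3920, so M₁ = 3.3920 × 45 = 152.64 billion.
After the change m₂ = (1 + 0.2799) / (0.048 + 0.2799) ≈ 3.9033, so M₂ = 3.9033 × 45 = 175.6485 billion.
ΔM = M₂ − M₁ = 175.6485 − 152.64 = 23.0085 billion.

₩23.0 billion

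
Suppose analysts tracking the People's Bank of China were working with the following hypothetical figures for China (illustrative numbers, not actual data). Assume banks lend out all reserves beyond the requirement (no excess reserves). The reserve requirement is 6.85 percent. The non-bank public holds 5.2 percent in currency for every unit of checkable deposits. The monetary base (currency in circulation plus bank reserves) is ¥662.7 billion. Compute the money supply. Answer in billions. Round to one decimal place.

¥5785.6 billion

The money multiplier is m = (1 + c) / (rr + c) = (1 + 0.052) / (0.0685 + 0.052) ≈ 8.73029.
So M = m × MB = 8.73029 × 662.7 ≈ 5785.5632 billion.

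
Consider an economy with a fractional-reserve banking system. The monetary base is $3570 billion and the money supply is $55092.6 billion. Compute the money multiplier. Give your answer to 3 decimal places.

15.432

The money multiplier is m = M / MB = 55092.6 / 3570 ≈ 15.43210.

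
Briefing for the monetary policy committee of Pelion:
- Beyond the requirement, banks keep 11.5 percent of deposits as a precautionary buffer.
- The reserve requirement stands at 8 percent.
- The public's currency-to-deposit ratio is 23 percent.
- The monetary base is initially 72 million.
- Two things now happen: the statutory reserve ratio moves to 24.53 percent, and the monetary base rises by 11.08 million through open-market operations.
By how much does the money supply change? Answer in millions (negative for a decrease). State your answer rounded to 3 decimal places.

Before: m₁ = (1 + 0.23) / (0.08 + 0.115 + 0.23) ≈ 2.894118, MB₁ = 72, so M₁ = 2.894118 × 72 ≈ 208.3765 million.
After: m₂ = (1 + 0.23) / (0.2453 + 0.115 + 0.23) ≈ 2.083686, MB₂ = 72 + 11.08 = 83.08, so M₂ = 2.083686 × 83.08 ≈ 173.1126 million.
ΔM = M₂ − M₁ = 173.1126 − 208.3765 = -35.2639 million.

-35.264 million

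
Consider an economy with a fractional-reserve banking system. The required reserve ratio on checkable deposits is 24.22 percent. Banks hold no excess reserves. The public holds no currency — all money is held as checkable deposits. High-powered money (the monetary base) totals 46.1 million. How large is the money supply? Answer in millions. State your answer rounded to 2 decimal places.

190.34 million

With no currency drain or excess reserves, the money multiplier is m = 1/rr = 1/0.2422 ≈ 4.12882.
Money supply M = m × MB = 4.12882 × 46.1 ≈ 190.3386 million.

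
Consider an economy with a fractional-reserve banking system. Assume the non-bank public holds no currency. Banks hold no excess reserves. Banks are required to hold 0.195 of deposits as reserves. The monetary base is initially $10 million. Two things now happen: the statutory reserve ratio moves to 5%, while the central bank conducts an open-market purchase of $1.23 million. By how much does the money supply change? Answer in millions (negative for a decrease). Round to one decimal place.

Before: m₁ = 1 / (0.195) ≈ 5.1282, MB₁ = 10, so M₁ = 5.1282 × 10 = 51.282 million.
After: m₂ = 1 / (0.05) = 20, MB₂ = 10 + 1.23 = 11.23, so M₂ = 20 × 11.23 = 224.6 million.
ΔM = M₂ − M₁ = 224.6 − 51.282 = 173.318 million.

$173.3 million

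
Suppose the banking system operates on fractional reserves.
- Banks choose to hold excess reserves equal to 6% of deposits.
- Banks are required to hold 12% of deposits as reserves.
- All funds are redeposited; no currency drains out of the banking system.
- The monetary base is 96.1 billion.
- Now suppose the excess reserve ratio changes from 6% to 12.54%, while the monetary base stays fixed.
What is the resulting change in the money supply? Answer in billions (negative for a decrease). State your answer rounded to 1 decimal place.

-142.3 billion

Initially m₁ = 1 / (0.12 + 0.06) ≈ 5.5556, so M₁ = 5.5556 × 96.1 ≈ 533.8932 billion.
After the change m₂ = 1 / (0.12 + 0.1254) ≈ 4.0750, so M₂ = 4.0750 × 96.1 = 391.6075 billion.
ΔM = M₂ − M₁ = 391.6075 − 533.8932 = -142.2857 billion.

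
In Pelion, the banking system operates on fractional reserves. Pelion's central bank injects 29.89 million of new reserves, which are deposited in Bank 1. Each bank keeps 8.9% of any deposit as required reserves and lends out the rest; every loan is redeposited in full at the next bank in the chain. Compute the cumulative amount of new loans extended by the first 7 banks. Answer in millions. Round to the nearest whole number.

Bank i lends (1 − rr)^i of the original deposit: Bank 1 lends 29.89·0.9110 ≈ 27.2298, Bank 2 lends 29.89·0.9110² ≈ 24.8063, and so on.
Summing a geometric series: total = 29.89·[0.9110·(1 − 0.9110^7) / (1 − 0.9110)] ≈ 146.6281 million.

147 million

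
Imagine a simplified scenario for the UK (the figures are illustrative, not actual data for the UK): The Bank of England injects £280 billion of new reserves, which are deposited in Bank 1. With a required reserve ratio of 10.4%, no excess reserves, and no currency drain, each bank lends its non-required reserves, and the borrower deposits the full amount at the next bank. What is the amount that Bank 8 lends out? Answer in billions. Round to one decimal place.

£116.3 billion

Each bank lends a fraction (1 − rr) = 0.8960 of the deposit it receives, so Bank 8 receives 280·0.8960^7 and lends 280·0.8960^8 ≈ 116.3114 billion.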